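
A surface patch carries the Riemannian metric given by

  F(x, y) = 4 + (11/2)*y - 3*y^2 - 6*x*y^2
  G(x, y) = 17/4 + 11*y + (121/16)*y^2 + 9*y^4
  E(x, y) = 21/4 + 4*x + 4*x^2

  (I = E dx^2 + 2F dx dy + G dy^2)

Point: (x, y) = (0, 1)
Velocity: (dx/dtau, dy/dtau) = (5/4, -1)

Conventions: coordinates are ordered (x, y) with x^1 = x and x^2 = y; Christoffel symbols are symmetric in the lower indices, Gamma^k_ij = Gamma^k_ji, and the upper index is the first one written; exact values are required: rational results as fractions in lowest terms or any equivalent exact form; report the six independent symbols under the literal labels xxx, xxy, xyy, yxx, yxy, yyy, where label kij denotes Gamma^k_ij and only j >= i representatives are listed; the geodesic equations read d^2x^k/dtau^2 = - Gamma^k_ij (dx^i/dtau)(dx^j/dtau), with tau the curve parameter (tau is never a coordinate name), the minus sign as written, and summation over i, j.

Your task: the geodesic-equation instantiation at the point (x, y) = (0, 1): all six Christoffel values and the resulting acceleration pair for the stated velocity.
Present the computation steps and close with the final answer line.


E = 21/4, F = 13/2, G = 509/16 at the point
E_x = 4, E_y = 0, F_x = -6, F_y = -1/2, G_x = 0, G_y = 497/8
EG - F^2 = 7985/64;  g^inv = (64/7985) * [[509/16, -13/2], [-13/2, 21/4]]
first-kind symbols [ij,l] = (1/2)(d_i g_jl + d_j g_il - d_l g_ij): [xx,x] = E_x/2 = 2, [xx,y] = F_x - E_y/2 = -6, [xy,x] = E_y/2 = 0, [xy,y] = G_x/2 = 0, [yy,x] = F_y - G_x/2 = -1/2, [yy,y] = G_y/2 = 497/16
Gamma^x_ij = (G*[ij,x] - F*[ij,y])/(EG - F^2), Gamma^y_ij = (E*[ij,y] - F*[ij,x])/(EG - F^2)
Gamma_xxx = 6568/7985, Gamma_xxy = 0, Gamma_xyy = -2788/1597, Gamma_yxx = -2848/7985, Gamma_yxy = 0, Gamma_yyy = 2129/1597
d^2x/dtau^2 = -(Gamma_xxx*(5/4)^2 + 2*Gamma_xxy*(5/4)*(-1) + Gamma_xyy*(-1)^2) = 1471/3194
d^2y/dtau^2 = -(Gamma_yxx*(5/4)^2 + 2*Gamma_yxy*(5/4)*(-1) + Gamma_yyy*(-1)^2) = -1239/1597

Answer: Gamma_xxx = 6568/7985, Gamma_xxy = 0, Gamma_xyy = -2788/1597, Gamma_yxx = -2848/7985, Gamma_yxy = 0, Gamma_yyy = 2129/1597; accelerations (d^2x/dtau^2, d^2y/dtau^2) = (1471/3194, -1239/1597)


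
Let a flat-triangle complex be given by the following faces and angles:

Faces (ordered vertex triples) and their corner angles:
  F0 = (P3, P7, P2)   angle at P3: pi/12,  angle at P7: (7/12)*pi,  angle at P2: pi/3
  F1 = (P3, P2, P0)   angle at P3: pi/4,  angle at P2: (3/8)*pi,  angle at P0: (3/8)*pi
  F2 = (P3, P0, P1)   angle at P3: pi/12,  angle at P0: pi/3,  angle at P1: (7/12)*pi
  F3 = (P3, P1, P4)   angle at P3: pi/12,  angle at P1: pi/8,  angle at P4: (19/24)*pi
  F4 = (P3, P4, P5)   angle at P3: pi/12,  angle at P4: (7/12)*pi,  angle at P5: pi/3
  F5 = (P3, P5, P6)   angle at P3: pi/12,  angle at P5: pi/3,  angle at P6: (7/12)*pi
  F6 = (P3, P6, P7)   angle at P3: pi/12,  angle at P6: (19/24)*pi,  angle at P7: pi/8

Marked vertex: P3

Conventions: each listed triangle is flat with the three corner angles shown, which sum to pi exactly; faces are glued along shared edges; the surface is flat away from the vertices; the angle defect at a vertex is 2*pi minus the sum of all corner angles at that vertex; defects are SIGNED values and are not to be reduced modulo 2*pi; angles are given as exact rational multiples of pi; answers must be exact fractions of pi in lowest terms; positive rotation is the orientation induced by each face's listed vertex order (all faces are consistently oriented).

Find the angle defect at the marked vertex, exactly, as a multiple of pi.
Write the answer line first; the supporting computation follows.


Answer: defect(P3) = (5/4)*pi

Sum of corner angles at P3: (3/4)*pi
defect = 2*pi - (3/4)*pi


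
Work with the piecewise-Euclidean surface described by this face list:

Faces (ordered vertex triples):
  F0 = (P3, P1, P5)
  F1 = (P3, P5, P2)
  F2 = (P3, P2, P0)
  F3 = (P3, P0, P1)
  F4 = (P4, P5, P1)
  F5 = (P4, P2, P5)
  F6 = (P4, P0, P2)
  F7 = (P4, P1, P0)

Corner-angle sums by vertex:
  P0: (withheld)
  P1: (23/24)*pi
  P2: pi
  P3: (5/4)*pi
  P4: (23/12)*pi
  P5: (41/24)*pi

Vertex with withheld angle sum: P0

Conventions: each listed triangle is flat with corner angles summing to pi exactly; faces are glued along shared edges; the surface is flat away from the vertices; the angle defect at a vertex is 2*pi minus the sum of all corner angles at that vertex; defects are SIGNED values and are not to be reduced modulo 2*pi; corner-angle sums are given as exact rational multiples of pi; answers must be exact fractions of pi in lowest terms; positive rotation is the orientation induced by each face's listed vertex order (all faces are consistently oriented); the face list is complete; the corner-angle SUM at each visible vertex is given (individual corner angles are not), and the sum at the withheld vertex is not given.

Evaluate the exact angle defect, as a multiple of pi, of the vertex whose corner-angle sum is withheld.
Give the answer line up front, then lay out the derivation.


Answer: defect(P0) = (5/6)*pi

V = 6, E = 12, F = 8; chi = V - E + F = 2
Gauss-Bonnet: total defect = 2*pi*chi = 4*pi; visible defects sum to (19/6)*pi


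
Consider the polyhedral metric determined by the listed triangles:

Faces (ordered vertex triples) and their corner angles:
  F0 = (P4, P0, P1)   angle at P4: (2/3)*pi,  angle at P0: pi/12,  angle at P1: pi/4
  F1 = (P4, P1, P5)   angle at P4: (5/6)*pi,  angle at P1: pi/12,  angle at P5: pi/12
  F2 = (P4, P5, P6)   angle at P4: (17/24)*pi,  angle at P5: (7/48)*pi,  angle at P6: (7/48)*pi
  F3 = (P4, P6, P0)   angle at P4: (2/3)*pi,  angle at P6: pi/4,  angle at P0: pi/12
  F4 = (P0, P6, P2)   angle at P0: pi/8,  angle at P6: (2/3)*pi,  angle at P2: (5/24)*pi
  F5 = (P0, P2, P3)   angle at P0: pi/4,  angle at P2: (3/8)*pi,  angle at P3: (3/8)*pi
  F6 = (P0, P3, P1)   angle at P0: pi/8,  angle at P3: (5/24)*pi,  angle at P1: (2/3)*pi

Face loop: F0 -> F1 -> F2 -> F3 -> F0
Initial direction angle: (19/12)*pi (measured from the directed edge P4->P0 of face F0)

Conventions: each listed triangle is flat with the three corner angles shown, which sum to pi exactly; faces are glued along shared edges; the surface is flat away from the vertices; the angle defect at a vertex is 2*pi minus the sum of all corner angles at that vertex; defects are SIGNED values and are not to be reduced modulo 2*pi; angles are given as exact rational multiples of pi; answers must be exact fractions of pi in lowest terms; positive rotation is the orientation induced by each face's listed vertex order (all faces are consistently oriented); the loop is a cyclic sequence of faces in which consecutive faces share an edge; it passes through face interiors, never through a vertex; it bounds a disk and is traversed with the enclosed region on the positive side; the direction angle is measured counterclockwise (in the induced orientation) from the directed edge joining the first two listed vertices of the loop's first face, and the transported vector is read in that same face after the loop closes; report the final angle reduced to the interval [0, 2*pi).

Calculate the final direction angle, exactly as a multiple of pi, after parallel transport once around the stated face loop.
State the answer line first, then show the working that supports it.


Answer: final direction angle = (17/24)*pi

enclosed vertex P4: corner angles sum to (23/8)*pi, defect = 2*pi - (23/8)*pi = (-7/8)*pi
summing the enclosed defects onto the initial angle, mod 2*pi in the induced orientation:
final angle = (19/12)*pi - (7/8)*pi = (17/24)*pi (mod 2*pi)


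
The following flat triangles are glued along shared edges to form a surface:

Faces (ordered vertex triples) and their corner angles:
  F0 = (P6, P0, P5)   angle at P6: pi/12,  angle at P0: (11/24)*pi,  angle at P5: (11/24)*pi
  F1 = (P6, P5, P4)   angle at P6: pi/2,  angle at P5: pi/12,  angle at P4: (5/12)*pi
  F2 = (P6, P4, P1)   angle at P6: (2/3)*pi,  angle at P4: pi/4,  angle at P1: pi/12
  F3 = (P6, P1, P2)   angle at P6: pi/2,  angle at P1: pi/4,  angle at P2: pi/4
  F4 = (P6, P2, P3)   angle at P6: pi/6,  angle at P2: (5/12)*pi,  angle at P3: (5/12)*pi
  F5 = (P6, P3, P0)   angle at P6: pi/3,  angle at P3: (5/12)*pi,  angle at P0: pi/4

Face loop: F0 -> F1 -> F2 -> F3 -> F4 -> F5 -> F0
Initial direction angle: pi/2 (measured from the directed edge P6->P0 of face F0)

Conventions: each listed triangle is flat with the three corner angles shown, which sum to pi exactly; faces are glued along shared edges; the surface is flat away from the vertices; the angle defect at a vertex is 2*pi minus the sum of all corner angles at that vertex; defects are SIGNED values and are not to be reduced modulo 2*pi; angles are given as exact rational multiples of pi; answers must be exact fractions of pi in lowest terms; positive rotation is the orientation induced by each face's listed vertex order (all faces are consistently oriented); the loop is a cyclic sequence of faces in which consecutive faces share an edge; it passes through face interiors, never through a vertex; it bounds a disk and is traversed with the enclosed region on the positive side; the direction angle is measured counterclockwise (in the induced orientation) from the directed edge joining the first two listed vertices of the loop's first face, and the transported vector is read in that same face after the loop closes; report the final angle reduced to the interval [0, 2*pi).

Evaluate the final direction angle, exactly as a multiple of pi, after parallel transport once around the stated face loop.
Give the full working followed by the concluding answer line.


enclosed vertex P6: corner angles sum to (9/4)*pi, defect = 2*pi - (9/4)*pi = -pi/4
the rotation equals the total enclosed defect, so the final angle is initial + defects (mod 2*pi)
final angle = pi/2 - pi/4 = pi/4 (mod 2*pi)

Answer: final direction angle = pi/4


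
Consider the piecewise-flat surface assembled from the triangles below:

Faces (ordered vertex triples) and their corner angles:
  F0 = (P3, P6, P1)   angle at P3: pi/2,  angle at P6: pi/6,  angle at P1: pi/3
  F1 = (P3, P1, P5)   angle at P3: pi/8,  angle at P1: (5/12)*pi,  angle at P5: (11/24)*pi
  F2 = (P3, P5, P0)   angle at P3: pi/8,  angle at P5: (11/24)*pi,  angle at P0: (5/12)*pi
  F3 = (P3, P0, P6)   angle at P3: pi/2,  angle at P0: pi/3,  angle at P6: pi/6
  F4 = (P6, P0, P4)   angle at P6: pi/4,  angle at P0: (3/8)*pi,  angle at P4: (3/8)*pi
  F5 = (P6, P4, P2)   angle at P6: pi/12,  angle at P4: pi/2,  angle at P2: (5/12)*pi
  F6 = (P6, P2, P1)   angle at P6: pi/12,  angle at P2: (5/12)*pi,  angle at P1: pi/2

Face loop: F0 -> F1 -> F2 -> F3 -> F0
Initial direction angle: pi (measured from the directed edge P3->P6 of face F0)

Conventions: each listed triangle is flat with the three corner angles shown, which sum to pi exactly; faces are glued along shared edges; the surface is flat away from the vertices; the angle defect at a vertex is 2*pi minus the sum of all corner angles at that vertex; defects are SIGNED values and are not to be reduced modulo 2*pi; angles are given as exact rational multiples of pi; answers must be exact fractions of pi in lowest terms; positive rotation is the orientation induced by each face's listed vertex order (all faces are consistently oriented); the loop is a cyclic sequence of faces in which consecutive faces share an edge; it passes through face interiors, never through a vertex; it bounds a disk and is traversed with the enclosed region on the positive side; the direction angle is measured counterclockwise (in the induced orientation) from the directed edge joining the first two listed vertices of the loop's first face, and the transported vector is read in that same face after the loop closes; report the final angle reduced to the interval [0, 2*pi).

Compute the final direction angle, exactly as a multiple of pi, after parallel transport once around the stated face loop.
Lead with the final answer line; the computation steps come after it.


Answer: final direction angle = (7/4)*pi

enclosed vertex P3: corner angles sum to (5/4)*pi, defect = 2*pi - (5/4)*pi = (3/4)*pi
adding the enclosed defects to the starting angle (mod 2*pi, induced orientation) gives the holonomy
final angle = pi + (3/4)*pi = (7/4)*pi (mod 2*pi)


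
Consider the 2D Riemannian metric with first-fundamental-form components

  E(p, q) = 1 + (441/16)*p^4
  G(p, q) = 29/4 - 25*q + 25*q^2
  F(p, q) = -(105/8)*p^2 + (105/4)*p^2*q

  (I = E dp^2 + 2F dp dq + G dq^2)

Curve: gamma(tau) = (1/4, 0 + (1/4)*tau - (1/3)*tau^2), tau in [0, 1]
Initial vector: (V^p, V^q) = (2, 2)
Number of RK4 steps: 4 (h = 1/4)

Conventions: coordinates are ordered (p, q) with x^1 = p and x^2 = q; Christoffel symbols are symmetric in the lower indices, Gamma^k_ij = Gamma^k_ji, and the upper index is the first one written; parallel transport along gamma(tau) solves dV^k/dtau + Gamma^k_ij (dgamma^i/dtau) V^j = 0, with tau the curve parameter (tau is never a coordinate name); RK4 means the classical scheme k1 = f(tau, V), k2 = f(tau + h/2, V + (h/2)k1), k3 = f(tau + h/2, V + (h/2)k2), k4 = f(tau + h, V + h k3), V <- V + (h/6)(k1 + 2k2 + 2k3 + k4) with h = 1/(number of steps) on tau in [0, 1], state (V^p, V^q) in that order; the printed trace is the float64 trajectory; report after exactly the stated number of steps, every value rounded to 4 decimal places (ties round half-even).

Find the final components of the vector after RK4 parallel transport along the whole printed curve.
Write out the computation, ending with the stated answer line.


gamma'(tau) = (0, 1/4 - (2/3)*tau); f(tau, V)^k = -Gamma^k_ij(gamma(tau)) gamma'^i(tau) V^j; h = 1/4; intermediate values shown to 6 dp
curve data and Christoffel symbols at the stage parameters:
  tau = 0.000000: gamma = (0.250000, 0.000000), gamma' = (0.000000, 0.250000); Gamma_ppp = 0.117065, Gamma_ppq = 0.000000, Gamma_pqq = 0.222982, Gamma_qpp = -0.891927, Gamma_qpq = 0.000000, Gamma_qqq = -1.698908
  tau = 0.125000: gamma = (0.250000, 0.026042), gamma' = (0.000000, 0.166667); Gamma_ppp = 0.128106, Gamma_ppq = 0.000000, Gamma_pqq = 0.244011, Gamma_qpp = -0.925207, Gamma_qpq = 0.000000, Gamma_qqq = -1.762299
  tau = 0.250000: gamma = (0.250000, 0.041667), gamma' = (0.000000, 0.083333); Gamma_ppp = 0.135442, Gamma_ppq = 0.000000, Gamma_pqq = 0.257984, Gamma_qpp = -0.945942, Gamma_qpq = 0.000000, Gamma_qqq = -1.801794
  tau = 0.375000: gamma = (0.250000, 0.046875), gamma' = (0.000000, 0.000000); Gamma_ppp = 0.138017, Gamma_ppq = 0.000000, Gamma_pqq = 0.262890, Gamma_qpp = -0.952977, Gamma_qpq = 0.000000, Gamma_qqq = -1.815194
  tau = 0.500000: gamma = (0.250000, 0.041667), gamma' = (0.000000, -0.083333); Gamma_ppp = 0.135442, Gamma_ppq = 0.000000, Gamma_pqq = 0.257984, Gamma_qpp = -0.945942, Gamma_qpq = 0.000000, Gamma_qqq = -1.801794
  tau = 0.625000: gamma = (0.250000, 0.026042), gamma' = (0.000000, -0.166667); Gamma_ppp = 0.128106, Gamma_ppq = 0.000000, Gamma_pqq = 0.244011, Gamma_qpp = -0.925207, Gamma_qpq = 0.000000, Gamma_qqq = -1.762299
  tau = 0.750000: gamma = (0.250000, 0.000000), gamma' = (0.000000, -0.250000); Gamma_ppp = 0.117065, Gamma_ppq = 0.000000, Gamma_pqq = 0.222982, Gamma_qpp = -0.891927, Gamma_qpq = 0.000000, Gamma_qqq = -1.698908
  tau = 0.875000: gamma = (0.250000, -0.036458), gamma' = (0.000000, -0.333333); Gamma_ppp = 0.103745, Gamma_ppq = 0.000000, Gamma_pqq = 0.197610, Gamma_qpp = -0.848075, Gamma_qpq = 0.000000, Gamma_qqq = -1.615380
  tau = 1.000000: gamma = (0.250000, -0.083333), gamma' = (0.000000, -0.416667); Gamma_ppp = 0.089585, Gamma_ppq = 0.000000, Gamma_pqq = 0.170639, Gamma_qpp = -0.796314, Gamma_qpq = 0.000000, Gamma_qqq = -1.516789
step 0: V^p = 2.0000, V^q = 2.0000
step 1: k1 = (-0.111491, 0.849454), k2 = (-0.085655, 0.618620), k3 = (-0.084482, 0.610146), k4 = (-0.046277, 0.323202); V <- V + (h/6)(k1 + 2k2 + 2k3 + k4): V^p = 1.9792, V^q = 2.1513
step 2: k1 = (-0.046249, 0.323010), k2 = (0.000000, 0.000000), k3 = (0.000000, 0.000000), k4 = (0.046249, -0.323010); V <- V + (h/6)(k1 + 2k2 + 2k3 + k4): V^p = 1.9792, V^q = 2.1513
step 3: k1 = (0.046249, -0.323010), k2 = (0.085846, -0.620001), k3 = (0.084337, -0.609097), k4 = (0.111434, -0.849022); V <- V + (h/6)(k1 + 2k2 + 2k3 + k4): V^p = 2.0000, V^q = 2.0000
step 4: k1 = (0.111491, -0.849453), k2 = (0.124745, -1.019745), k3 = (0.123343, -1.008283), k4 = (0.124277, -1.104682); V <- V + (h/6)(k1 + 2k2 + 2k3 + k4): V^p = 2.0305, V^q = 1.7496

Answer: V^p = 2.0305, V^q = 1.7496


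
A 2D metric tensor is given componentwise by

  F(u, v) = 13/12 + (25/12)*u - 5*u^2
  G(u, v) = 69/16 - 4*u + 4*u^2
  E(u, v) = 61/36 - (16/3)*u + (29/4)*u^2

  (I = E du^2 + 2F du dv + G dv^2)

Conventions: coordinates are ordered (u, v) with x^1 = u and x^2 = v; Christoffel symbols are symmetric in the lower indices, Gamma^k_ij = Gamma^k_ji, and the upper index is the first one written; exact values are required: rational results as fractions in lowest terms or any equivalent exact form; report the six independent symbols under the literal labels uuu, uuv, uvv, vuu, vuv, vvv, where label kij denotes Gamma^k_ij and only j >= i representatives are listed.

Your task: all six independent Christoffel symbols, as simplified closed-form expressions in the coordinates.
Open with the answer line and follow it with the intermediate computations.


Answer: Gamma_uuu = (-12096*u^3 - 4848*u^2 + 27893*u - 7924)/(2304*u^4 - 16992*u^3 + 37941*u^2 - 19752*u + 3533), Gamma_uuv = (11520*u^3 - 10560*u^2 - 96*u + 1248)/(2304*u^4 - 16992*u^3 + 37941*u^2 - 19752*u + 3533), Gamma_uvv = (-9216*u^3 + 13824*u^2 - 14544*u + 4968)/(2304*u^4 - 16992*u^3 + 37941*u^2 - 19752*u + 3533), Gamma_vuu = (-62640*u^3 + 69120*u^2 - 52452*u + 11092)/(6912*u^4 - 50976*u^3 + 113823*u^2 - 59256*u + 10599), Gamma_vuv = (16704*u^3 - 20640*u^2 + 10048*u - 1952)/(2304*u^4 - 16992*u^3 + 37941*u^2 - 19752*u + 3533), Gamma_vvv = (-11520*u^3 + 10560*u^2 + 96*u - 1248)/(2304*u^4 - 16992*u^3 + 37941*u^2 - 19752*u + 3533)

E = 61/36 - (16/3)*u + (29/4)*u^2; F = 13/12 + (25/12)*u - 5*u^2; G = 69/16 - 4*u + 4*u^2
Gamma^k_ij = (1/2) g^{kl} (d_i g_jl + d_j g_il - d_l g_ij), with g^inv = (1/(EG-F^2)) [[G, -F], [-F, E]]
first partials: E_u = -16/3 + (29/2)*u, E_v = 0, F_u = 25/12 - 10*u, F_v = 0, G_u = -4 + 8*u, G_v = 0
D = EG - F^2 = 3533/576 - (823/24)*u + (12647/192)*u^2 - (59/2)*u^3 + 4*u^4
expanded: Gamma^u_uu = (G E_u - 2F F_u + F E_v)/(2D), Gamma^u_uv = (G E_v - F G_u)/(2D), Gamma^u_vv = (2G F_v - G G_u - F G_v)/(2D), Gamma^v_uu = (2E F_u - E E_v - F E_u)/(2D), Gamma^v_uv = (E G_u - F E_v)/(2D), Gamma^v_vv = (E G_v - 2F F_v + F G_u)/(2D); substitute and cancel common factors


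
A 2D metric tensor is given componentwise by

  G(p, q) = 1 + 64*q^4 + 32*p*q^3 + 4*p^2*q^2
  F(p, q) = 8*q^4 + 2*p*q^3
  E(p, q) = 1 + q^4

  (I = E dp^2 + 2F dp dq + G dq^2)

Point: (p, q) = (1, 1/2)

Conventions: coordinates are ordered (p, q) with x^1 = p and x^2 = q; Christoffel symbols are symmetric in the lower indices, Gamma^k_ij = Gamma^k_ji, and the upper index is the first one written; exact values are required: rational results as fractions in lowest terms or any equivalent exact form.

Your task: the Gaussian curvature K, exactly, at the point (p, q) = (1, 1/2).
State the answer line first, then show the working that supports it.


Answer: K = -256/25921

E = 17/16, F = 3/4, G = 10, EG - F^2 = 161/16 at the point
E_p = 0, E_q = 1/2, F_p = 1/4, F_q = 11/2, G_p = 6, G_q = 60
E_qq = 3, F_pq = 3/2, G_pp = 2
Brioschi: K = (det M1 - det M2) / (EG - F^2)^2 with the standard first/second-derivative matrices M1, M2.
M1 = [[-E_qq/2 + F_pq - G_pp/2, E_p/2, F_p - E_q/2], [F_q - G_p/2, E, F], [G_q/2, F, G]] = [[-1, 0, 0], [5/2, 17/16, 3/4], [30, 3/4, 10]]; det M1 = -161/16
M2 = [[0, E_q/2, G_p/2], [E_q/2, E, F], [G_p/2, F, G]] = [[0, 1/4, 3], [1/4, 17/16, 3/4], [3, 3/4, 10]]; det M2 = -145/16
det M1 - det M2 = -1; K = -1 / (161/16)^2 = -256/25921


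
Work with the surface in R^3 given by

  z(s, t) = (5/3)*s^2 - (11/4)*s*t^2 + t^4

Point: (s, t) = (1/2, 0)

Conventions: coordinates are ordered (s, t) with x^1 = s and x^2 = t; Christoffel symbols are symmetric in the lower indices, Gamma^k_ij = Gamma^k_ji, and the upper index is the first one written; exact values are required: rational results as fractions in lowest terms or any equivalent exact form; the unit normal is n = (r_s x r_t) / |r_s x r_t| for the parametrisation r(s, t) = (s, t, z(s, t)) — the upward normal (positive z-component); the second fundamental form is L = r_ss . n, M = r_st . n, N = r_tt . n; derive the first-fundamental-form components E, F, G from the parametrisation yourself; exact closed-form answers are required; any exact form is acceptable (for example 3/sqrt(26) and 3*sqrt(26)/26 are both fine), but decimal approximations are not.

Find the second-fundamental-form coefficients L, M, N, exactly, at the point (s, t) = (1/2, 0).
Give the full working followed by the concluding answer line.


z_s = 5/3, z_t = 0, z_ss = 10/3, z_st = 0, z_tt = -11/4
E = 34/9, F = 0, G = 1; answer radicand W^2 = 34/9
unnormalised second-form numerators: l = 10/3, m = 0, n = -11/4; L = l/sqrt(34/9), and similarly M = m/sqrt(W^2), N = n/sqrt(W^2)

Answer: L = 5*sqrt(34)/17, M = 0, N = -33*sqrt(34)/136


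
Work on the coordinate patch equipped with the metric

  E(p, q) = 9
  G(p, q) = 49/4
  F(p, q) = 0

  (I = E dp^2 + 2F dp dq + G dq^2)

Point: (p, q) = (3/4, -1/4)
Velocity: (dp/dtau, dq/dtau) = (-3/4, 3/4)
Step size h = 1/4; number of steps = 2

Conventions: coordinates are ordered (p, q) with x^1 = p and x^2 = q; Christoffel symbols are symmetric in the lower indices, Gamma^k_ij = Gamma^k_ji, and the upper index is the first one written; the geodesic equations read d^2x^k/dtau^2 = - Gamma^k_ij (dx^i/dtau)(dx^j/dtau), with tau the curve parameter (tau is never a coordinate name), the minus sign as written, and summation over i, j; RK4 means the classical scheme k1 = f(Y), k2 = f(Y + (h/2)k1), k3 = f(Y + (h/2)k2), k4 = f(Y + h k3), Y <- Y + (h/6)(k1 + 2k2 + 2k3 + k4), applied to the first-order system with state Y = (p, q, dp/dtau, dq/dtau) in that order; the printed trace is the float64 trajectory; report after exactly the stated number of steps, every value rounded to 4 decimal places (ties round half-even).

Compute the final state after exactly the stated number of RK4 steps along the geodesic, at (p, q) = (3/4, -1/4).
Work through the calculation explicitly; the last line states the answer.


f(Y) = (dp/dtau, dq/dtau, -Gamma^p_ij Y'^i Y'^j, -Gamma^q_ij Y'^i Y'^j) with the Gammas evaluated at the stage position; h = 0.250000; intermediate values shown to 6 dp
step 0: p = 0.7500, q = -0.2500, dp/dtau = -0.7500, dq/dtau = 0.7500
step 1:
  k1: at (p, q) = (0.750000, -0.250000), (dp/dtau, dq/dtau) = (-0.750000, 0.750000); Gamma_ppp = 0.000000, Gamma_ppq = 0.000000, Gamma_pqq = 0.000000, Gamma_qpp = 0.000000, Gamma_qpq = 0.000000, Gamma_qqq = 0.000000; k1 = (-0.750000, 0.750000, 0.000000, 0.000000)
  k2: at (p, q) = (0.656250, -0.156250), (dp/dtau, dq/dtau) = (-0.750000, 0.750000); Gamma_ppp = 0.000000, Gamma_ppq = 0.000000, Gamma_pqq = 0.000000, Gamma_qpp = 0.000000, Gamma_qpq = 0.000000, Gamma_qqq = 0.000000; k2 = (-0.750000, 0.750000, 0.000000, 0.000000)
  k3: at (p, q) = (0.656250, -0.156250), (dp/dtau, dq/dtau) = (-0.750000, 0.750000); Gamma_ppp = 0.000000, Gamma_ppq = 0.000000, Gamma_pqq = 0.000000, Gamma_qpp = 0.000000, Gamma_qpq = 0.000000, Gamma_qqq = 0.000000; k3 = (-0.750000, 0.750000, 0.000000, 0.000000)
  k4: at (p, q) = (0.562500, -0.062500), (dp/dtau, dq/dtau) = (-0.750000, 0.750000); Gamma_ppp = 0.000000, Gamma_ppq = 0.000000, Gamma_pqq = 0.000000, Gamma_qpp = 0.000000, Gamma_qpq = 0.000000, Gamma_qqq = 0.000000; k4 = (-0.750000, 0.750000, 0.000000, 0.000000)
  Y <- Y + (h/6)(k1 + 2k2 + 2k3 + k4): p = 0.5625, q = -0.0625, dp/dtau = -0.7500, dq/dtau = 0.7500
step 2:
  k1: at (p, q) = (0.562500, -0.062500), (dp/dtau, dq/dtau) = (-0.750000, 0.750000); Gamma_ppp = 0.000000, Gamma_ppq = 0.000000, Gamma_pqq = 0.000000, Gamma_qpp = 0.000000, Gamma_qpq = 0.000000, Gamma_qqq = 0.000000; k1 = (-0.750000, 0.750000, 0.000000, 0.000000)
  k2: at (p, q) = (0.468750, 0.031250), (dp/dtau, dq/dtau) = (-0.750000, 0.750000); Gamma_ppp = 0.000000, Gamma_ppq = 0.000000, Gamma_pqq = 0.000000, Gamma_qpp = 0.000000, Gamma_qpq = 0.000000, Gamma_qqq = 0.000000; k2 = (-0.750000, 0.750000, 0.000000, 0.000000)
  k3: at (p, q) = (0.468750, 0.031250), (dp/dtau, dq/dtau) = (-0.750000, 0.750000); Gamma_ppp = 0.000000, Gamma_ppq = 0.000000, Gamma_pqq = 0.000000, Gamma_qpp = 0.000000, Gamma_qpq = 0.000000, Gamma_qqq = 0.000000; k3 = (-0.750000, 0.750000, 0.000000, 0.000000)
  k4: at (p, q) = (0.375000, 0.125000), (dp/dtau, dq/dtau) = (-0.750000, 0.750000); Gamma_ppp = 0.000000, Gamma_ppq = 0.000000, Gamma_pqq = 0.000000, Gamma_qpp = 0.000000, Gamma_qpq = 0.000000, Gamma_qqq = 0.000000; k4 = (-0.750000, 0.750000, 0.000000, 0.000000)
  Y <- Y + (h/6)(k1 + 2k2 + 2k3 + k4): p = 0.3750, q = 0.1250, dp/dtau = -0.7500, dq/dtau = 0.7500

Answer: p = 0.3750, q = 0.1250, dp/dtau = -0.7500, dq/dtau = 0.7500


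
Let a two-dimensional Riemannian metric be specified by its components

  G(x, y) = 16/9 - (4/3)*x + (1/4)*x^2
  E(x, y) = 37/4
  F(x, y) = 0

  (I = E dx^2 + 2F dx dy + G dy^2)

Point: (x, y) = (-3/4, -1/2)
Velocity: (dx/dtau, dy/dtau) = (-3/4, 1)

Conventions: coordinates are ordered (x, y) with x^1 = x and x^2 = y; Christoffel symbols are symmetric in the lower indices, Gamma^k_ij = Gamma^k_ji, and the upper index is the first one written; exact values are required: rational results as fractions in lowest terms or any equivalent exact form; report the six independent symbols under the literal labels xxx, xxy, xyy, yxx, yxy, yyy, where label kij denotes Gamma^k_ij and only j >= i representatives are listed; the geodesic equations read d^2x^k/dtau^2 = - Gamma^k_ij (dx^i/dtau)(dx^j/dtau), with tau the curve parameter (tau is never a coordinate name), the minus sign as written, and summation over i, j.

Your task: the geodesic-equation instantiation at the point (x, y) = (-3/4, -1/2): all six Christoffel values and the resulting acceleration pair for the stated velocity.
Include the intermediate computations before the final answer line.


E = 37/4, F = 0, G = 1681/576 at the point
E_x = 0, E_y = 0, F_x = 0, F_y = 0, G_x = -41/24, G_y = 0
EG - F^2 = 62197/2304;  g^inv = (2304/62197) * [[1681/576, 0], [0, 37/4]]
first-kind symbols [ij,l] = (1/2)(d_i g_jl + d_j g_il - d_l g_ij): [xx,x] = E_x/2 = 0, [xx,y] = F_x - E_y/2 = 0, [xy,x] = E_y/2 = 0, [xy,y] = G_x/2 = -41/48, [yy,x] = F_y - G_x/2 = 41/48, [yy,y] = G_y/2 = 0
Gamma^x_ij = (G*[ij,x] - F*[ij,y])/(EG - F^2), Gamma^y_ij = (E*[ij,y] - F*[ij,x])/(EG - F^2)
Gamma_xxx = 0, Gamma_xxy = 0, Gamma_xyy = 41/444, Gamma_yxx = 0, Gamma_yxy = -12/41, Gamma_yyy = 0
d^2x/dtau^2 = -(Gamma_xxx*(-3/4)^2 + 2*Gamma_xxy*(-3/4)*(1) + Gamma_xyy*(1)^2) = -41/444
d^2y/dtau^2 = -(Gamma_yxx*(-3/4)^2 + 2*Gamma_yxy*(-3/4)*(1) + Gamma_yyy*(1)^2) = -18/41

Answer: Gamma_xxx = 0, Gamma_xxy = 0, Gamma_xyy = 41/444, Gamma_yxx = 0, Gamma_yxy = -12/41, Gamma_yyy = 0; accelerations (d^2x/dtau^2, d^2y/dtau^2) = (-41/444, -18/41)


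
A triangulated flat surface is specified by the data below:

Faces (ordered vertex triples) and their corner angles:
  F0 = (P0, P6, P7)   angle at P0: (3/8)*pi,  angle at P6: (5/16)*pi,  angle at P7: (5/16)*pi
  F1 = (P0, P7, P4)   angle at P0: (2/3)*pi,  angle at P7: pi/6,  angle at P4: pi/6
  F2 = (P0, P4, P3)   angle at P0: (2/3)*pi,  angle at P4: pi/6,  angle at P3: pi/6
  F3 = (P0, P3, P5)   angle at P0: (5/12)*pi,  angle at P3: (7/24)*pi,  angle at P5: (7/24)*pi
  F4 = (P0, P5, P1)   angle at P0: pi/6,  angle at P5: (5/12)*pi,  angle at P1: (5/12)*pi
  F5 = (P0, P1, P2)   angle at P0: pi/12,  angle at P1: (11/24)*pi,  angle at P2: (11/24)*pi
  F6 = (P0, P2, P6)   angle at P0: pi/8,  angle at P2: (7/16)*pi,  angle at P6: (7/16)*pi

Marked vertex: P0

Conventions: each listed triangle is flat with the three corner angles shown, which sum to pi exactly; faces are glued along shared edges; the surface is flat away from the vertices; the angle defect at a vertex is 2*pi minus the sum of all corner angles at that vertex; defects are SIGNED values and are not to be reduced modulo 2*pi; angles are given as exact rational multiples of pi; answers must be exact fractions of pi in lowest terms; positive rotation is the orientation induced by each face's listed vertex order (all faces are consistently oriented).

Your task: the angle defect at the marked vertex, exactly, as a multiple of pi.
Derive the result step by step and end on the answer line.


Sum of corner angles at P0: (5/2)*pi
defect = 2*pi - (5/2)*pi

Answer: defect(P0) = -pi/2


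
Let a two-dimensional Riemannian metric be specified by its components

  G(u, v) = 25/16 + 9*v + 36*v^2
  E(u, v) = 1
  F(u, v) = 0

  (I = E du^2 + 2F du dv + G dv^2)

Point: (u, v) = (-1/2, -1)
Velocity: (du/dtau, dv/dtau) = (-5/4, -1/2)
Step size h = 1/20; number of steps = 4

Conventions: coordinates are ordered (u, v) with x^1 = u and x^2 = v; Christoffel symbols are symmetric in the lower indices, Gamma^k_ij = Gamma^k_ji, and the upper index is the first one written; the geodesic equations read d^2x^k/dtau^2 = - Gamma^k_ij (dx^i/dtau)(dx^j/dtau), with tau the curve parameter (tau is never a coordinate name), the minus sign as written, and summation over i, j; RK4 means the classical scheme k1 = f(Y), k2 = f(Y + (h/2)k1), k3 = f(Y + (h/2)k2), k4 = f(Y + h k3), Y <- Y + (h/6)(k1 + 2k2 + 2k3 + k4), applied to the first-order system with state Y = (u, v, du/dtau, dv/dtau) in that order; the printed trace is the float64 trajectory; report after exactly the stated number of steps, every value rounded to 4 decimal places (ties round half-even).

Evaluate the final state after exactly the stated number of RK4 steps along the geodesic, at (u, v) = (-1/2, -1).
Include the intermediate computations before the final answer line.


f(Y) = (du/dtau, dv/dtau, -Gamma^u_ij Y'^i Y'^j, -Gamma^v_ij Y'^i Y'^j) with the Gammas evaluated at the stage position; h = 0.050000; intermediate values shown to 6 dp
step 0: u = -0.5000, v = -1.0000, du/dtau = -1.2500, dv/dtau = -0.5000
step 1:
  k1: at (u, v) = (-0.500000, -1.000000), (du/dtau, dv/dtau) = (-1.250000, -0.500000); Gamma_uuu = 0.000000, Gamma_uuv = 0.000000, Gamma_uvv = 0.000000, Gamma_vuu = 0.000000, Gamma_vuv = 0.000000, Gamma_vvv = -1.102845; k1 = (-1.250000, -0.500000, 0.000000, 0.275711)
  k2: at (u, v) = (-0.531250, -1.012500), (du/dtau, dv/dtau) = (-1.250000, -0.493107); Gamma_uuu = 0.000000, Gamma_uuv = 0.000000, Gamma_uvv = 0.000000, Gamma_vuu = 0.000000, Gamma_vuv = 0.000000, Gamma_vvv = -1.088377; k2 = (-1.250000, -0.493107, 0.000000, 0.264644)
  k3: at (u, v) = (-0.531250, -1.012328), (du/dtau, dv/dtau) = (-1.250000, -0.493384); Gamma_uuu = 0.000000, Gamma_uuv = 0.000000, Gamma_uvv = 0.000000, Gamma_vuu = 0.000000, Gamma_vuv = 0.000000, Gamma_vvv = -1.088574; k3 = (-1.250000, -0.493384, 0.000000, 0.264989)
  k4: at (u, v) = (-0.562500, -1.024669), (du/dtau, dv/dtau) = (-1.250000, -0.486751); Gamma_uuu = 0.000000, Gamma_uuv = 0.000000, Gamma_uvv = 0.000000, Gamma_vuu = 0.000000, Gamma_vuv = 0.000000, Gamma_vvv = -1.074639; k4 = (-1.250000, -0.486751, 0.000000, 0.254610)
  Y <- Y + (h/6)(k1 + 2k2 + 2k3 + k4): u = -0.5625, v = -1.0247, du/dtau = -1.2500, dv/dtau = -0.4868
step 2:
  k1: at (u, v) = (-0.562500, -1.024664), (du/dtau, dv/dtau) = (-1.250000, -0.486753); Gamma_uuu = 0.000000, Gamma_uuv = 0.000000, Gamma_uvv = 0.000000, Gamma_vuu = 0.000000, Gamma_vuv = 0.000000, Gamma_vvv = -1.074645; k1 = (-1.250000, -0.486753, 0.000000, 0.254614)
  k2: at (u, v) = (-0.593750, -1.036833), (du/dtau, dv/dtau) = (-1.250000, -0.480388); Gamma_uuu = 0.000000, Gamma_uuv = 0.000000, Gamma_uvv = 0.000000, Gamma_vuu = 0.000000, Gamma_vuv = 0.000000, Gamma_vvv = -1.061237; k2 = (-1.250000, -0.480388, 0.000000, 0.244904)
  k3: at (u, v) = (-0.593750, -1.036674), (du/dtau, dv/dtau) = (-1.250000, -0.480631); Gamma_uuu = 0.000000, Gamma_uuv = 0.000000, Gamma_uvv = 0.000000, Gamma_vuu = 0.000000, Gamma_vuv = 0.000000, Gamma_vvv = -1.061410; k3 = (-1.250000, -0.480631, 0.000000, 0.245192)
  k4: at (u, v) = (-0.625000, -1.048696), (du/dtau, dv/dtau) = (-1.250000, -0.474494); Gamma_uuu = 0.000000, Gamma_uuv = 0.000000, Gamma_uvv = 0.000000, Gamma_vuu = 0.000000, Gamma_vuv = 0.000000, Gamma_vvv = -1.048473; k4 = (-1.250000, -0.474494, 0.000000, 0.236058)
  Y <- Y + (h/6)(k1 + 2k2 + 2k3 + k4): u = -0.6250, v = -1.0487, du/dtau = -1.2500, dv/dtau = -0.4745
step 3:
  k1: at (u, v) = (-0.625000, -1.048692), (du/dtau, dv/dtau) = (-1.250000, -0.474496); Gamma_uuu = 0.000000, Gamma_uuv = 0.000000, Gamma_uvv = 0.000000, Gamma_vuu = 0.000000, Gamma_vuv = 0.000000, Gamma_vvv = -1.048477; k1 = (-1.250000, -0.474496, 0.000000, 0.236061)
  k2: at (u, v) = (-0.656250, -1.060554), (du/dtau, dv/dtau) = (-1.250000, -0.468595); Gamma_uuu = 0.000000, Gamma_uuv = 0.000000, Gamma_uvv = 0.000000, Gamma_vuu = 0.000000, Gamma_vuv = 0.000000, Gamma_vvv = -1.036006; k2 = (-1.250000, -0.468595, 0.000000, 0.227487)
  k3: at (u, v) = (-0.656250, -1.060407), (du/dtau, dv/dtau) = (-1.250000, -0.468809); Gamma_uuu = 0.000000, Gamma_uuv = 0.000000, Gamma_uvv = 0.000000, Gamma_vuu = 0.000000, Gamma_vuv = 0.000000, Gamma_vvv = -1.036159; k3 = (-1.250000, -0.468809, 0.000000, 0.227729)
  k4: at (u, v) = (-0.687500, -1.072132), (du/dtau, dv/dtau) = (-1.250000, -0.463110); Gamma_uuu = 0.000000, Gamma_uuv = 0.000000, Gamma_uvv = 0.000000, Gamma_vuu = 0.000000, Gamma_vuv = 0.000000, Gamma_vvv = -1.024107; k4 = (-1.250000, -0.463110, 0.000000, 0.219641)
  Y <- Y + (h/6)(k1 + 2k2 + 2k3 + k4): u = -0.6875, v = -1.0721, du/dtau = -1.2500, dv/dtau = -0.4631
step 4:
  k1: at (u, v) = (-0.687500, -1.072129), (du/dtau, dv/dtau) = (-1.250000, -0.463112); Gamma_uuu = 0.000000, Gamma_uuv = 0.000000, Gamma_uvv = 0.000000, Gamma_vuu = 0.000000, Gamma_vuv = 0.000000, Gamma_vvv = -1.024111; k1 = (-1.250000, -0.463112, 0.000000, 0.219644)
  k2: at (u, v) = (-0.718750, -1.083706), (du/dtau, dv/dtau) = (-1.250000, -0.457621); Gamma_uuu = 0.000000, Gamma_uuv = 0.000000, Gamma_uvv = 0.000000, Gamma_vuu = 0.000000, Gamma_vuv = 0.000000, Gamma_vvv = -1.012473; k2 = (-1.250000, -0.457621, 0.000000, 0.212029)
  k3: at (u, v) = (-0.718750, -1.083569), (du/dtau, dv/dtau) = (-1.250000, -0.457811); Gamma_uuu = 0.000000, Gamma_uuv = 0.000000, Gamma_uvv = 0.000000, Gamma_vuu = 0.000000, Gamma_vuv = 0.000000, Gamma_vvv = -1.012610; k3 = (-1.250000, -0.457811, 0.000000, 0.212234)
  k4: at (u, v) = (-0.750000, -1.095019), (du/dtau, dv/dtau) = (-1.250000, -0.452500); Gamma_uuu = 0.000000, Gamma_uuv = 0.000000, Gamma_uvv = 0.000000, Gamma_vuu = 0.000000, Gamma_vuv = 0.000000, Gamma_vvv = -1.001346; k4 = (-1.250000, -0.452500, 0.000000, 0.205032)
  Y <- Y + (h/6)(k1 + 2k2 + 2k3 + k4): u = -0.7500, v = -1.0950, du/dtau = -1.2500, dv/dtau = -0.4525

Answer: u = -0.7500, v = -1.0950, du/dtau = -1.2500, dv/dtau = -0.4525


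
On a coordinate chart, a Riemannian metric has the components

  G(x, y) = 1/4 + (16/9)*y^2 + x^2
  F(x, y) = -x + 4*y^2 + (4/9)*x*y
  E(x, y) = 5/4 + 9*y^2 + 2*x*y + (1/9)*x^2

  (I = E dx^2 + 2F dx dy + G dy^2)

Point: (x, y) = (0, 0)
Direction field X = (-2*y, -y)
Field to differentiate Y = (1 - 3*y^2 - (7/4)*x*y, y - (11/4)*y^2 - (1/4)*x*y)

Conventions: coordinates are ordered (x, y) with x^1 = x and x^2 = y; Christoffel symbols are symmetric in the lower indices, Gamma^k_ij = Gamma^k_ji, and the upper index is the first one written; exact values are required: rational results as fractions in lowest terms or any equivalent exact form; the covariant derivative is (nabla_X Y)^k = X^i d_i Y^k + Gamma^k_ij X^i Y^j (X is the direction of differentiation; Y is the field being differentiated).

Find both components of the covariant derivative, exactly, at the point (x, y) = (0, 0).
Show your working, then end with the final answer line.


E = 5/4, F = 0, G = 1/4 at the point
E_x = 0, E_y = 0, F_x = -1, F_y = 0, G_x = 0, G_y = 0
EG - F^2 = 5/16;  g^inv = (16/5) * [[1/4, 0], [0, 5/4]]
first-kind symbols [ij,l] = (1/2)(d_i g_jl + d_j g_il - d_l g_ij): [xx,x] = E_x/2 = 0, [xx,y] = F_x - E_y/2 = -1, [xy,x] = E_y/2 = 0, [xy,y] = G_x/2 = 0, [yy,x] = F_y - G_x/2 = 0, [yy,y] = G_y/2 = 0
Gamma^x_ij = (G*[ij,x] - F*[ij,y])/(EG - F^2), Gamma^y_ij = (E*[ij,y] - F*[ij,x])/(EG - F^2)
Gamma_xxx = 0, Gamma_xxy = 0, Gamma_xyy = 0, Gamma_yxx = -4, Gamma_yxy = 0, Gamma_yyy = 0
X = (0, 0), Y = (1, 0) at the point

Answer: (nabla_X Y)^x = 0, (nabla_X Y)^y = 0


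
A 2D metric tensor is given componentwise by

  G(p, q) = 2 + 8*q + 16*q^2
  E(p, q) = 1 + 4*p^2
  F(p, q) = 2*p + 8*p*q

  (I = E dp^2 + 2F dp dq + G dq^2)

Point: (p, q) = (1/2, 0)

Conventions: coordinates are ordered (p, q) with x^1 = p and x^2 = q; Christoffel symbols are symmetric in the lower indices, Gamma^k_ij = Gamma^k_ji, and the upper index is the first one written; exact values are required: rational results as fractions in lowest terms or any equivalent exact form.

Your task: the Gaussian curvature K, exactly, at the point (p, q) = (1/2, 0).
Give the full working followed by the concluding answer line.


E = 2, F = 1, G = 2, EG - F^2 = 3 at the point
E_p = 4, E_q = 0, F_p = 2, F_q = 4, G_p = 0, G_q = 8
E_qq = 0, F_pq = 8, G_pp = 0
K follows from Brioschi's formula, (det M1 - det M2)/(EG - F^2)^2.
M1 = [[-E_qq/2 + F_pq - G_pp/2, E_p/2, F_p - E_q/2], [F_q - G_p/2, E, F], [G_q/2, F, G]] = [[8, 2, 2], [4, 2, 1], [4, 1, 2]]; det M1 = 8
M2 = [[0, E_q/2, G_p/2], [E_q/2, E, F], [G_p/2, F, G]] = [[0, 0, 0], [0, 2, 1], [0, 1, 2]]; det M2 = 0
det M1 - det M2 = 8; K = 8 / (3)^2 = 8/9

Answer: K = 8/9


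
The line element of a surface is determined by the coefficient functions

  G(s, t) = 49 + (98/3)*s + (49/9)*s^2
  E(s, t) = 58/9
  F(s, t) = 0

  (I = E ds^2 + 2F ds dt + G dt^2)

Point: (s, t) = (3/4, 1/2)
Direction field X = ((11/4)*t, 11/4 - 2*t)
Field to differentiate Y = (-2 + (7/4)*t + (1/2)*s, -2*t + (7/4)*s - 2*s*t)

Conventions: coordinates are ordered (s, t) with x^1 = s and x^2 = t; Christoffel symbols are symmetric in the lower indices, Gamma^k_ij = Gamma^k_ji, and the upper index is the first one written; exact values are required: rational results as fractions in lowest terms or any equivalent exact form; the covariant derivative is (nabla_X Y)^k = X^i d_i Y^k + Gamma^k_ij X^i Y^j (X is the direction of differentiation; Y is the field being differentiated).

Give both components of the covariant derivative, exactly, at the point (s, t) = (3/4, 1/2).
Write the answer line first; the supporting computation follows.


Answer: (nabla_X Y)^s = 91695/14848, (nabla_X Y)^t = -269/48

E = 58/9, F = 0, G = 1225/16 at the point
E_s = 0, E_t = 0, F_s = 0, F_t = 0, G_s = 245/6, G_t = 0
EG - F^2 = 35525/72;  g^inv = (72/35525) * [[1225/16, 0], [0, 58/9]]
first-kind symbols [ij,l] = (1/2)(d_i g_jl + d_j g_il - d_l g_ij): [ss,s] = E_s/2 = 0, [ss,t] = F_s - E_t/2 = 0, [st,s] = E_t/2 = 0, [st,t] = G_s/2 = 245/12, [tt,s] = F_t - G_s/2 = -245/12, [tt,t] = G_t/2 = 0
Gamma^s_ij = (G*[ij,s] - F*[ij,t])/(EG - F^2), Gamma^t_ij = (E*[ij,t] - F*[ij,s])/(EG - F^2)
Gamma_sss = 0, Gamma_sst = 0, Gamma_stt = -735/232, Gamma_tss = 0, Gamma_tst = 4/15, Gamma_ttt = 0
X = (11/8, 7/4), Y = (-3/4, -7/16) at the point


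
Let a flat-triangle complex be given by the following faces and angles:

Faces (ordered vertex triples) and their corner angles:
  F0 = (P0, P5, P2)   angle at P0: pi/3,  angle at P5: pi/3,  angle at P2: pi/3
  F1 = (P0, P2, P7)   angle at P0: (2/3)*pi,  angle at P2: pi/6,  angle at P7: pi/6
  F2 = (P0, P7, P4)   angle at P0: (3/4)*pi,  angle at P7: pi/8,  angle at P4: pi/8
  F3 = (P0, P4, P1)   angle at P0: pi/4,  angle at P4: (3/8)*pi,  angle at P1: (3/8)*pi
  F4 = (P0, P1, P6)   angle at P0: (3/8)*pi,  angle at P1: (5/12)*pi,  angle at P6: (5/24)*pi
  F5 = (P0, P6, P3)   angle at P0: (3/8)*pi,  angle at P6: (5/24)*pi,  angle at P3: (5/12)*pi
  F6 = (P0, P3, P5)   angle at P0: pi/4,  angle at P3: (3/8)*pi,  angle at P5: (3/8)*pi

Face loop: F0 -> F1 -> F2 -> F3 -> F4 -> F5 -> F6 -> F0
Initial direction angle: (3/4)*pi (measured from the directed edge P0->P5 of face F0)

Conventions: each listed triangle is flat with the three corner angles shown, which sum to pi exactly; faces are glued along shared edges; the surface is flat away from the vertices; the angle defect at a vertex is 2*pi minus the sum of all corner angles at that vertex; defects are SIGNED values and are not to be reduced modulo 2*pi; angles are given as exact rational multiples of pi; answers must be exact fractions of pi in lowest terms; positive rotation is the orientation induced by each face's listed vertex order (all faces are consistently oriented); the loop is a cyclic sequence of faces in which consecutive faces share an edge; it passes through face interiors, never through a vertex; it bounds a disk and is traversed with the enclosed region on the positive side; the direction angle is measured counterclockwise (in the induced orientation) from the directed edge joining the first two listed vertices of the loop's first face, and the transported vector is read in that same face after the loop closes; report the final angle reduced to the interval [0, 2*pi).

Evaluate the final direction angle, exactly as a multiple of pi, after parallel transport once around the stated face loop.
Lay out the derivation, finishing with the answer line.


enclosed vertex P0: corner angles sum to 3*pi, defect = 2*pi - 3*pi = -pi
summing the enclosed defects onto the initial angle, mod 2*pi in the induced orientation:
final angle = (3/4)*pi - pi = (7/4)*pi (mod 2*pi)

Answer: final direction angle = (7/4)*pi
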